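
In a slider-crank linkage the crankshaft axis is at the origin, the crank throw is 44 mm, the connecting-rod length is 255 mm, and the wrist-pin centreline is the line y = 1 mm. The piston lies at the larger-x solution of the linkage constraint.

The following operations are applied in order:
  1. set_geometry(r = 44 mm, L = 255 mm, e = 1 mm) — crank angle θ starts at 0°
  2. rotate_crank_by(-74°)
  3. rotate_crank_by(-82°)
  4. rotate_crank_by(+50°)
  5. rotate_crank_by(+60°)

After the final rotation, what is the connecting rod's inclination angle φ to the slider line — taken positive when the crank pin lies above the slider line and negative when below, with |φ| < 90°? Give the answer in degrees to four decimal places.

-7.3565

set_geometry: r = 44 mm, L = 255 mm, e = 1 mm; θ ← 0°
rotate_crank_by(-74°): θ ← 0° -74° = -74°
rotate_crank_by(-82°): θ ← -74° -82° = -156°
rotate_crank_by(+50°): θ ← -156° +50° = -106°
rotate_crank_by(+60°): θ ← -106° +60° = -46°
crank pin P = (r cos θ, r sin θ) = (30.564968, -31.650951)
h = r sin θ − e = -31.650951 − 1 = -32.650951
sin φ = h / L = -32.650951 / 255 = -0.12804295
φ = arcsin(-0.12804295) = -7.356516°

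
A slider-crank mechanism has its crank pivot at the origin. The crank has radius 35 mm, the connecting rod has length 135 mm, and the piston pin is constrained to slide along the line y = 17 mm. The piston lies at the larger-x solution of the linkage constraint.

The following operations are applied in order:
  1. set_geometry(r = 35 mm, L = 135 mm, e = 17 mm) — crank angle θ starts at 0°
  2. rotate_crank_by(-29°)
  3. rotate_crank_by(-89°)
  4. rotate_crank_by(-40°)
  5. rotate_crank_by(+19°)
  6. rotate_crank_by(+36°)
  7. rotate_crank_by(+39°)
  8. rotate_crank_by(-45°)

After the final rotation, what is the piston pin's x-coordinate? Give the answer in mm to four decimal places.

set_geometry: r = 35 mm, L = 135 mm, e = 17 mm; θ ← 0°
rotate_crank_by(-29°): θ ← 0° -29° = -29°
rotate_crank_by(-89°): θ ← -29° -89° = -118°
rotate_crank_by(-40°): θ ← -118° -40° = -158°
rotate_crank_by(+19°): θ ← -158° +19° = -139°
rotate_crank_by(+36°): θ ← -139° +36° = -103°
rotate_crank_by(+39°): θ ← -103° +39° = -64°
rotate_crank_by(-45°): θ ← -64° -45° = -109°
crank pin P = (r cos θ, r sin θ) = (-11.394885, -33.093150)
h = r sin θ − e = -33.093150 − 17 = -50.093150
x = r cos θ + √(L² − h²) = -11.394885 + √(18225.0 − 2509.3237) = -11.394885 + 125.362181 = 113.967295

113.9673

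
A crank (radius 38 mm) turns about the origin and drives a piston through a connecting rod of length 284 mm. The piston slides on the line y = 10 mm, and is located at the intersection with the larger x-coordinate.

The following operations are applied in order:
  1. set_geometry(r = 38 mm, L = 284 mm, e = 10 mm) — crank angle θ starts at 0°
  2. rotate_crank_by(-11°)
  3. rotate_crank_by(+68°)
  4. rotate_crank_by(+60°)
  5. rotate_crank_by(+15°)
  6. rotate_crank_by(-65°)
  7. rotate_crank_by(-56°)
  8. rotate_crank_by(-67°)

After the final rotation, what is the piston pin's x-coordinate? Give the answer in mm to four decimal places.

302.2003

set_geometry: r = 38 mm, L = 284 mm, e = 10 mm; θ ← 0°
rotate_crank_by(-11°): θ ← 0° -11° = -11°
rotate_crank_by(+68°): θ ← -11° +68° = 57°
rotate_crank_by(+60°): θ ← 57° +60° = 117°
rotate_crank_by(+15°): θ ← 117° +15° = 132°
rotate_crank_by(-65°): θ ← 132° -65° = 67°
rotate_crank_by(-56°): θ ← 67° -56° = 11°
rotate_crank_by(-67°): θ ← 11° -67° = -56°
crank pin P = (r cos θ, r sin θ) = (21.249330, -31.503428)
h = r sin θ − e = -31.503428 − 10 = -41.503428
x = r cos θ + √(L² − h²) = 21.249330 + √(80656.0 − 1722.5345) = 21.249330 + 280.951002 = 302.200332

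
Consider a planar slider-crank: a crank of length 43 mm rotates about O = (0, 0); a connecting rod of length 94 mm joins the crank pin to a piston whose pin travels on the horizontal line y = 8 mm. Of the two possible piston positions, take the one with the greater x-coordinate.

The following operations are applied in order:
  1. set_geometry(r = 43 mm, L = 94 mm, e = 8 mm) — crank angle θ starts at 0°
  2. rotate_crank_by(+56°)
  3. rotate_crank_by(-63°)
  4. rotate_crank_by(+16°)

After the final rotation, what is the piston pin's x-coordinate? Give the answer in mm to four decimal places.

set_geometry: r = 43 mm, L = 94 mm, e = 8 mm; θ ← 0°
rotate_crank_by(+56°): θ ← 0° +56° = 56°
rotate_crank_by(-63°): θ ← 56° -63° = -7°
rotate_crank_by(+16°): θ ← -7° +16° = 9°
crank pin P = (r cos θ, r sin θ) = (42.470599, 6.726682)
h = r sin θ − e = 6.726682 − 8 = -1.273318
x = r cos θ + √(L² − h²) = 42.470599 + √(8836.0 − 1.6213) = 42.470599 + 93.991375 = 136.461974

136.4620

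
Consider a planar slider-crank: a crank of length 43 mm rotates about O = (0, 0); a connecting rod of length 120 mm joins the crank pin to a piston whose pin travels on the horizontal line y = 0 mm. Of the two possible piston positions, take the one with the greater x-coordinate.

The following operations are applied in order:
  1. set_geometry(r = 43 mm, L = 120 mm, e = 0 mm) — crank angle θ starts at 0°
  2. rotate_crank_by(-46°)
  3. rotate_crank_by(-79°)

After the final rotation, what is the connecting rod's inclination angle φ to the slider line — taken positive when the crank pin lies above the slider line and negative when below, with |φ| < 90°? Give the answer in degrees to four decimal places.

set_geometry: r = 43 mm, L = 120 mm, e = 0 mm; θ ← 0°
rotate_crank_by(-46°): θ ← 0° -46° = -46°
rotate_crank_by(-79°): θ ← -46° -79° = -125°
crank pin P = (r cos θ, r sin θ) = (-24.663787, -35.223538)
h = r sin θ − e = -35.223538 − 0 = -35.223538
sin φ = h / L = -35.223538 / 120 = -0.29352948
φ = arcsin(-0.29352948) = -17.069380°

-17.0694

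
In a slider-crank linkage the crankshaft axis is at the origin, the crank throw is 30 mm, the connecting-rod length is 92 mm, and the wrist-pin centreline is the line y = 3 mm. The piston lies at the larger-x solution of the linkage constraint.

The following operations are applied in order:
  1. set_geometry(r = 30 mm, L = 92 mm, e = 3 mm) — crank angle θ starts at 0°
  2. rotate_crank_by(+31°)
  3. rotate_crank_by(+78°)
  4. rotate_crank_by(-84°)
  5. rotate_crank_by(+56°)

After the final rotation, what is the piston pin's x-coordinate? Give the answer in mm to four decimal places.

set_geometry: r = 30 mm, L = 92 mm, e = 3 mm; θ ← 0°
rotate_crank_by(+31°): θ ← 0° +31° = 31°
rotate_crank_by(+78°): θ ← 31° +78° = 109°
rotate_crank_by(-84°): θ ← 109° -84° = 25°
rotate_crank_by(+56°): θ ← 25° +56° = 81°
crank pin P = (r cos θ, r sin θ) = (4.693034, 29.630650)
h = r sin θ − e = 29.630650 − 3 = 26.630650
x = r cos θ + √(L² − h²) = 4.693034 + √(8464.0 − 709.1915) = 4.693034 + 88.061390 = 92.754424

92.7544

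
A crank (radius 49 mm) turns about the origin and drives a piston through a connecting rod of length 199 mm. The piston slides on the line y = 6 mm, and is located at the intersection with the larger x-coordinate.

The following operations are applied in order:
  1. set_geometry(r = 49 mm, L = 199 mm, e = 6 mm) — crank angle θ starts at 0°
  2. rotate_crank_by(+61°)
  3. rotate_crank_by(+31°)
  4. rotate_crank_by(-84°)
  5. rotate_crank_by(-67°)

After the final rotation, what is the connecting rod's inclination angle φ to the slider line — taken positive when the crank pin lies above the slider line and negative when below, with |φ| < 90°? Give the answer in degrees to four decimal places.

-13.9581

set_geometry: r = 49 mm, L = 199 mm, e = 6 mm; θ ← 0°
rotate_crank_by(+61°): θ ← 0° +61° = 61°
rotate_crank_by(+31°): θ ← 61° +31° = 92°
rotate_crank_by(-84°): θ ← 92° -84° = 8°
rotate_crank_by(-67°): θ ← 8° -67° = -59°
crank pin P = (r cos θ, r sin θ) = (25.236866, -42.001198)
h = r sin θ − e = -42.001198 − 6 = -48.001198
sin φ = h / L = -48.001198 / 199 = -0.24121205
φ = arcsin(-0.24121205) = -13.958088°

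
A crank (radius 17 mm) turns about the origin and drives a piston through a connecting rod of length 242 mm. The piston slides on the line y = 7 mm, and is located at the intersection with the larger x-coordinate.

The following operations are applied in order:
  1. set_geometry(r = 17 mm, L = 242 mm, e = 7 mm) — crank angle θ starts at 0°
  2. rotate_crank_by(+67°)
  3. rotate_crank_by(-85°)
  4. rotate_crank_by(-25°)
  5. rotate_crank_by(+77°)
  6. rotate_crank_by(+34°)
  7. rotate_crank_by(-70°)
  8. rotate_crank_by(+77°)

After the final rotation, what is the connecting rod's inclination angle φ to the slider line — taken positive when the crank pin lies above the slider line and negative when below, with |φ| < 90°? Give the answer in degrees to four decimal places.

2.2310

set_geometry: r = 17 mm, L = 242 mm, e = 7 mm; θ ← 0°
rotate_crank_by(+67°): θ ← 0° +67° = 67°
rotate_crank_by(-85°): θ ← 67° -85° = -18°
rotate_crank_by(-25°): θ ← -18° -25° = -43°
rotate_crank_by(+77°): θ ← -43° +77° = 34°
rotate_crank_by(+34°): θ ← 34° +34° = 68°
rotate_crank_by(-70°): θ ← 68° -70° = -2°
rotate_crank_by(+77°): θ ← -2° +77° = 75°
crank pin P = (r cos θ, r sin θ) = (4.399924, 16.420739)
h = r sin θ − e = 16.420739 − 7 = 9.420739
sin φ = h / L = 9.420739 / 242 = 0.03892867
φ = arcsin(0.03892867) = 2.231012°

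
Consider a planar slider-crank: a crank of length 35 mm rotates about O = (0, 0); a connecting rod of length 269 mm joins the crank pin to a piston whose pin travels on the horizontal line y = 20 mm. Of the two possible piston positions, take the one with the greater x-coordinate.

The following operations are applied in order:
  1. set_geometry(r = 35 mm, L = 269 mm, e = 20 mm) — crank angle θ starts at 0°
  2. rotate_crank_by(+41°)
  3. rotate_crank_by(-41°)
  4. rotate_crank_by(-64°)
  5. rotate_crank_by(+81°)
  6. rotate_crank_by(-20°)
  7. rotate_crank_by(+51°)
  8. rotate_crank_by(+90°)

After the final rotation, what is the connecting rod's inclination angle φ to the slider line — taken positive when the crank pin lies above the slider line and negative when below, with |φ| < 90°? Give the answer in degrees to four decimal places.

set_geometry: r = 35 mm, L = 269 mm, e = 20 mm; θ ← 0°
rotate_crank_by(+41°): θ ← 0° +41° = 41°
rotate_crank_by(-41°): θ ← 41° -41° = 0°
rotate_crank_by(-64°): θ ← 0° -64° = -64°
rotate_crank_by(+81°): θ ← -64° +81° = 17°
rotate_crank_by(-20°): θ ← 17° -20° = -3°
rotate_crank_by(+51°): θ ← -3° +51° = 48°
rotate_crank_by(+90°): θ ← 48° +90° = 138°
crank pin P = (r cos θ, r sin θ) = (-26.010069, 23.419571)
h = r sin θ − e = 23.419571 − 20 = 3.419571
sin φ = h / L = 3.419571 / 269 = 0.01271216
φ = arcsin(0.01271216) = 0.728373°

0.7284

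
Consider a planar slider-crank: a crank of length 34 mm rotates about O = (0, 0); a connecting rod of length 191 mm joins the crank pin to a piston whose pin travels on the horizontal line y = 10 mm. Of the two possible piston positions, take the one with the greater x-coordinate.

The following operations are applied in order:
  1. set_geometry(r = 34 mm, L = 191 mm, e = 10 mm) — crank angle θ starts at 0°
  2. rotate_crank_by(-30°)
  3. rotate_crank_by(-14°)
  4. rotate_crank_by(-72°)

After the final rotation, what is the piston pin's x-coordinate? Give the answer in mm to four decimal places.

set_geometry: r = 34 mm, L = 191 mm, e = 10 mm; θ ← 0°
rotate_crank_by(-30°): θ ← 0° -30° = -30°
rotate_crank_by(-14°): θ ← -30° -14° = -44°
rotate_crank_by(-72°): θ ← -44° -72° = -116°
crank pin P = (r cos θ, r sin θ) = (-14.904619, -30.558998)
h = r sin θ − e = -30.558998 − 10 = -40.558998
x = r cos θ + √(L² − h²) = -14.904619 + √(36481.0 − 1645.0323) = -14.904619 + 186.643960 = 171.739341

171.7393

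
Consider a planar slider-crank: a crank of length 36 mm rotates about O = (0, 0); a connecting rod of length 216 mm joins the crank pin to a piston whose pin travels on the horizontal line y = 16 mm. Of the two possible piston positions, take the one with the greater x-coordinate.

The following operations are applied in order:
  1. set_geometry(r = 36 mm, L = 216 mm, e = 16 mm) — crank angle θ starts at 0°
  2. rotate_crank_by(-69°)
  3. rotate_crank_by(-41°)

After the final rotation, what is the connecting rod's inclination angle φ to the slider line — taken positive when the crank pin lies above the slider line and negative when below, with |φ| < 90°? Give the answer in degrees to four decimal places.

set_geometry: r = 36 mm, L = 216 mm, e = 16 mm; θ ← 0°
rotate_crank_by(-69°): θ ← 0° -69° = -69°
rotate_crank_by(-41°): θ ← -69° -41° = -110°
crank pin P = (r cos θ, r sin θ) = (-12.312725, -33.828934)
h = r sin θ − e = -33.828934 − 16 = -49.828934
sin φ = h / L = -49.828934 / 216 = -0.23068951
φ = arcsin(-0.23068951) = -13.337670°

-13.3377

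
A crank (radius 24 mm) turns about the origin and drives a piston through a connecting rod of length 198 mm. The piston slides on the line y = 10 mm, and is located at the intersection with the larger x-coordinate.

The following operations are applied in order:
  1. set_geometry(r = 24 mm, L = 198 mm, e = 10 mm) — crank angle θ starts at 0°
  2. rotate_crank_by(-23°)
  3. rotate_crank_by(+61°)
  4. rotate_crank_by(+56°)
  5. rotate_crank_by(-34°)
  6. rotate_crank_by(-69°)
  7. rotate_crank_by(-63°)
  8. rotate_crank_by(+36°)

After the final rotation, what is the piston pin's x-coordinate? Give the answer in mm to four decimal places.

215.9434

set_geometry: r = 24 mm, L = 198 mm, e = 10 mm; θ ← 0°
rotate_crank_by(-23°): θ ← 0° -23° = -23°
rotate_crank_by(+61°): θ ← -23° +61° = 38°
rotate_crank_by(+56°): θ ← 38° +56° = 94°
rotate_crank_by(-34°): θ ← 94° -34° = 60°
rotate_crank_by(-69°): θ ← 60° -69° = -9°
rotate_crank_by(-63°): θ ← -9° -63° = -72°
rotate_crank_by(+36°): θ ← -72° +36° = -36°
crank pin P = (r cos θ, r sin θ) = (19.416408, -14.106846)
h = r sin θ − e = -14.106846 − 10 = -24.106846
x = r cos θ + √(L² − h²) = 19.416408 + √(39204.0 − 581.1400) = 19.416408 + 196.526996 = 215.943403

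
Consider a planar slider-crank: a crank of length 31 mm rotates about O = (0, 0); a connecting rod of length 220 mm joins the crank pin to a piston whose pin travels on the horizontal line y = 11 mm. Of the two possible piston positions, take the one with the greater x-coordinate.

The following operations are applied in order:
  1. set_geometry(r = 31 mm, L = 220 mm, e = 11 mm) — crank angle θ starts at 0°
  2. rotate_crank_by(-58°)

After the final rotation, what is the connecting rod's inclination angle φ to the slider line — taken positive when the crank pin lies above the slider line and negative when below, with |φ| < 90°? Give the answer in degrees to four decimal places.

-9.7586

set_geometry: r = 31 mm, L = 220 mm, e = 11 mm; θ ← 0°
rotate_crank_by(-58°): θ ← 0° -58° = -58°
crank pin P = (r cos θ, r sin θ) = (16.427497, -26.289491)
h = r sin θ − e = -26.289491 − 11 = -37.289491
sin φ = h / L = -37.289491 / 220 = -0.16949769
φ = arcsin(-0.16949769) = -9.758615°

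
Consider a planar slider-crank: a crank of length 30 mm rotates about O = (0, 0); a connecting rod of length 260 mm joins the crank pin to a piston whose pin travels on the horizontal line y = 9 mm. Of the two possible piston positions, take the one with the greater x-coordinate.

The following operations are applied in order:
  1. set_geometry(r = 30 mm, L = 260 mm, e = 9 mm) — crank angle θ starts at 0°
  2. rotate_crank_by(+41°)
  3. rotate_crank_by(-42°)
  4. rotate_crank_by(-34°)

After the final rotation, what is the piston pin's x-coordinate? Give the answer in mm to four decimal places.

set_geometry: r = 30 mm, L = 260 mm, e = 9 mm; θ ← 0°
rotate_crank_by(+41°): θ ← 0° +41° = 41°
rotate_crank_by(-42°): θ ← 41° -42° = -1°
rotate_crank_by(-34°): θ ← -1° -34° = -35°
crank pin P = (r cos θ, r sin θ) = (24.574561, -17.207293)
h = r sin θ − e = -17.207293 − 9 = -26.207293
x = r cos θ + √(L² − h²) = 24.574561 + √(67600.0 − 686.8222) = 24.574561 + 258.675816 = 283.250377

283.2504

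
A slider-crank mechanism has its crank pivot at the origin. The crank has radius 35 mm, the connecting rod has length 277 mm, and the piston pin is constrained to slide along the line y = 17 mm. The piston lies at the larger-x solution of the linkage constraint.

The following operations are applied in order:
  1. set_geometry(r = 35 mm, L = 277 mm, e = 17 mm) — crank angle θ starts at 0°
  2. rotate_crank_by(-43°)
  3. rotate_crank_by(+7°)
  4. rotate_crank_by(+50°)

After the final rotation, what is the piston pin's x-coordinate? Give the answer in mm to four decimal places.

set_geometry: r = 35 mm, L = 277 mm, e = 17 mm; θ ← 0°
rotate_crank_by(-43°): θ ← 0° -43° = -43°
rotate_crank_by(+7°): θ ← -43° +7° = -36°
rotate_crank_by(+50°): θ ← -36° +50° = 14°
crank pin P = (r cos θ, r sin θ) = (33.960350, 8.467266)
h = r sin θ − e = 8.467266 − 17 = -8.532734
x = r cos θ + √(L² − h²) = 33.960350 + √(76729.0 − 72.8075) = 33.960350 + 276.868547 = 310.828898

310.8289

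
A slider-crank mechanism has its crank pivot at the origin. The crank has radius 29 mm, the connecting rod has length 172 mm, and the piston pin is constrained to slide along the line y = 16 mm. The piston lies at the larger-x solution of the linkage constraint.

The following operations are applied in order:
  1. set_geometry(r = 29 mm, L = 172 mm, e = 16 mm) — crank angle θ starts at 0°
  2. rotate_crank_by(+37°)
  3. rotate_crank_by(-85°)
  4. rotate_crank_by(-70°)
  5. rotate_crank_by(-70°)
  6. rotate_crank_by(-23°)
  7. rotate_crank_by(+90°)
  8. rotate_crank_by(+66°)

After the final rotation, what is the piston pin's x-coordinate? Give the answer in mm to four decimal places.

183.9762

set_geometry: r = 29 mm, L = 172 mm, e = 16 mm; θ ← 0°
rotate_crank_by(+37°): θ ← 0° +37° = 37°
rotate_crank_by(-85°): θ ← 37° -85° = -48°
rotate_crank_by(-70°): θ ← -48° -70° = -118°
rotate_crank_by(-70°): θ ← -118° -70° = -188°
rotate_crank_by(-23°): θ ← -188° -23° = -211°
rotate_crank_by(+90°): θ ← -211° +90° = -121°
rotate_crank_by(+66°): θ ← -121° +66° = -55°
crank pin P = (r cos θ, r sin θ) = (16.633717, -23.755409)
h = r sin θ − e = -23.755409 − 16 = -39.755409
x = r cos θ + √(L² − h²) = 16.633717 + √(29584.0 − 1580.4926) = 16.633717 + 167.342485 = 183.976202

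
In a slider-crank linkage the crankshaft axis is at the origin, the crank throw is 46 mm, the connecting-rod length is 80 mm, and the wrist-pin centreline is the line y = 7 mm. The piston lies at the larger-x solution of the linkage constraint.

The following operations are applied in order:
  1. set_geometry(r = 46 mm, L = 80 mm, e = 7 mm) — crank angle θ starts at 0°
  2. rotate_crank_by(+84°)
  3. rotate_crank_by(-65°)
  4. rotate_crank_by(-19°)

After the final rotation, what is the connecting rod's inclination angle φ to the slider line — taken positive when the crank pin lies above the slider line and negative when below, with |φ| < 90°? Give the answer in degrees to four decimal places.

-5.0198

set_geometry: r = 46 mm, L = 80 mm, e = 7 mm; θ ← 0°
rotate_crank_by(+84°): θ ← 0° +84° = 84°
rotate_crank_by(-65°): θ ← 84° -65° = 19°
rotate_crank_by(-19°): θ ← 19° -19° = 0°
crank pin P = (r cos θ, r sin θ) = (46.000000, 0.000000)
h = r sin θ − e = 0.000000 − 7 = -7.000000
sin φ = h / L = -7.000000 / 80 = -0.08750000
φ = arcsin(-0.08750000) = -5.019800°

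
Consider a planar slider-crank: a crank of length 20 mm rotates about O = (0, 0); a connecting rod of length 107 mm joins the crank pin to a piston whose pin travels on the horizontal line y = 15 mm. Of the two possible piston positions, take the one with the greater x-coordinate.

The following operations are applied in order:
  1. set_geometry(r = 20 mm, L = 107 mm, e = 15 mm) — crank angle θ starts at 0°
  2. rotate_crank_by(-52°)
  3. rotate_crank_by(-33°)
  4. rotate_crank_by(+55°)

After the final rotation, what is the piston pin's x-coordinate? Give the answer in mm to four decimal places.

121.3590

set_geometry: r = 20 mm, L = 107 mm, e = 15 mm; θ ← 0°
rotate_crank_by(-52°): θ ← 0° -52° = -52°
rotate_crank_by(-33°): θ ← -52° -33° = -85°
rotate_crank_by(+55°): θ ← -85° +55° = -30°
crank pin P = (r cos θ, r sin θ) = (17.320508, -10.000000)
h = r sin θ − e = -10.000000 − 15 = -25.000000
x = r cos θ + √(L² − h²) = 17.320508 + √(11449.0 − 625.0000) = 17.320508 + 104.038454 = 121.358963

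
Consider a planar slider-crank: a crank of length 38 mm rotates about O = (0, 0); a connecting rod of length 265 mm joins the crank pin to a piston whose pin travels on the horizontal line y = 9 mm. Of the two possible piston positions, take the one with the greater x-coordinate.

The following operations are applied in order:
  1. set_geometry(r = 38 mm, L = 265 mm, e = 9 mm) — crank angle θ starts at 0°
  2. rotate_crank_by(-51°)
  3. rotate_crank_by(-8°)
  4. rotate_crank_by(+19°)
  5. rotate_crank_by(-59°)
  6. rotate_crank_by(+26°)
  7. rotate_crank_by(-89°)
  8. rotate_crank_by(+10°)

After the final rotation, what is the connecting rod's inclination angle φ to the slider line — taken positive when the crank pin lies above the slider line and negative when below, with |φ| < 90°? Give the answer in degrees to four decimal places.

-5.8130

set_geometry: r = 38 mm, L = 265 mm, e = 9 mm; θ ← 0°
rotate_crank_by(-51°): θ ← 0° -51° = -51°
rotate_crank_by(-8°): θ ← -51° -8° = -59°
rotate_crank_by(+19°): θ ← -59° +19° = -40°
rotate_crank_by(-59°): θ ← -40° -59° = -99°
rotate_crank_by(+26°): θ ← -99° +26° = -73°
rotate_crank_by(-89°): θ ← -73° -89° = -162°
rotate_crank_by(+10°): θ ← -162° +10° = -152°
crank pin P = (r cos θ, r sin θ) = (-33.552009, -17.839919)
h = r sin θ − e = -17.839919 − 9 = -26.839919
sin φ = h / L = -26.839919 / 265 = -0.10128271
φ = arcsin(-0.10128271) = -5.813040°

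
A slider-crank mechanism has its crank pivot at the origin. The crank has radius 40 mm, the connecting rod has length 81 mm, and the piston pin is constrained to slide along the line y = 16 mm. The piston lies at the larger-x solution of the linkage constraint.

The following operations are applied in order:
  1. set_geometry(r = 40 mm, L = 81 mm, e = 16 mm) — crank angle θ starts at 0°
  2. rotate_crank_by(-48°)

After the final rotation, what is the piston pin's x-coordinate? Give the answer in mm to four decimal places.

93.6244

set_geometry: r = 40 mm, L = 81 mm, e = 16 mm; θ ← 0°
rotate_crank_by(-48°): θ ← 0° -48° = -48°
crank pin P = (r cos θ, r sin θ) = (26.765224, -29.725793)
h = r sin θ − e = -29.725793 − 16 = -45.725793
x = r cos θ + √(L² − h²) = 26.765224 + √(6561.0 − 2090.8481) = 26.765224 + 66.859194 = 93.624418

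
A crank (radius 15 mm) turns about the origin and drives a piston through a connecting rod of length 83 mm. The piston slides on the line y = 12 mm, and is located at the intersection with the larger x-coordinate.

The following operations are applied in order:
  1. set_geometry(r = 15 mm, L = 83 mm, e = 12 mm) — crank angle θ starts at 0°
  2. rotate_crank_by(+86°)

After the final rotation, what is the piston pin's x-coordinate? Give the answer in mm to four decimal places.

set_geometry: r = 15 mm, L = 83 mm, e = 12 mm; θ ← 0°
rotate_crank_by(+86°): θ ← 0° +86° = 86°
crank pin P = (r cos θ, r sin θ) = (1.046347, 14.963461)
h = r sin θ − e = 14.963461 − 12 = 2.963461
x = r cos θ + √(L² − h²) = 1.046347 + √(6889.0 − 8.7821) = 1.046347 + 82.947079 = 83.993426

83.9934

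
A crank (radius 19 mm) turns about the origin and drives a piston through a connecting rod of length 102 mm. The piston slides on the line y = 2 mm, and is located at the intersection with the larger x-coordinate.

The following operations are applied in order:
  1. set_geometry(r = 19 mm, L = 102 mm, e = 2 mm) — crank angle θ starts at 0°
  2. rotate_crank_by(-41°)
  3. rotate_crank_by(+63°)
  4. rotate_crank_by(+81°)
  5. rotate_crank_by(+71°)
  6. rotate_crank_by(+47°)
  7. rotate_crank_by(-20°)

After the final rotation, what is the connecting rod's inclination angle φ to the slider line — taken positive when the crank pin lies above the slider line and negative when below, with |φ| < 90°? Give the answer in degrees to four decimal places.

-4.9544

set_geometry: r = 19 mm, L = 102 mm, e = 2 mm; θ ← 0°
rotate_crank_by(-41°): θ ← 0° -41° = -41°
rotate_crank_by(+63°): θ ← -41° +63° = 22°
rotate_crank_by(+81°): θ ← 22° +81° = 103°
rotate_crank_by(+71°): θ ← 103° +71° = 174°
rotate_crank_by(+47°): θ ← 174° +47° = 221°
rotate_crank_by(-20°): θ ← 221° -20° = 201°
crank pin P = (r cos θ, r sin θ) = (-17.738028, -6.808991)
h = r sin θ − e = -6.808991 − 2 = -8.808991
sin φ = h / L = -8.808991 / 102 = -0.08636266
φ = arcsin(-0.08636266) = -4.954388°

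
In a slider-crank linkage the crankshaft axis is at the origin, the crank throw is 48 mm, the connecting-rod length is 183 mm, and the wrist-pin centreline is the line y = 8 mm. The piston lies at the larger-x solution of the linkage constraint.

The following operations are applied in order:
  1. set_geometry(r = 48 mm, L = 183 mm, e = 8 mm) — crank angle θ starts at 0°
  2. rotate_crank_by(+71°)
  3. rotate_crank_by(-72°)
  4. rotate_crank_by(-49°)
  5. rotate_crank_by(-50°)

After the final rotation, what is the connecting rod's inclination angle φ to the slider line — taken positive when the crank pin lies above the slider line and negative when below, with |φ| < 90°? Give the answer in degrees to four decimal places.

-17.5793

set_geometry: r = 48 mm, L = 183 mm, e = 8 mm; θ ← 0°
rotate_crank_by(+71°): θ ← 0° +71° = 71°
rotate_crank_by(-72°): θ ← 71° -72° = -1°
rotate_crank_by(-49°): θ ← -1° -49° = -50°
rotate_crank_by(-50°): θ ← -50° -50° = -100°
crank pin P = (r cos θ, r sin θ) = (-8.335113, -47.270772)
h = r sin θ − e = -47.270772 − 8 = -55.270772
sin φ = h / L = -55.270772 / 183 = -0.30202608
φ = arcsin(-0.30202608) = -17.579335°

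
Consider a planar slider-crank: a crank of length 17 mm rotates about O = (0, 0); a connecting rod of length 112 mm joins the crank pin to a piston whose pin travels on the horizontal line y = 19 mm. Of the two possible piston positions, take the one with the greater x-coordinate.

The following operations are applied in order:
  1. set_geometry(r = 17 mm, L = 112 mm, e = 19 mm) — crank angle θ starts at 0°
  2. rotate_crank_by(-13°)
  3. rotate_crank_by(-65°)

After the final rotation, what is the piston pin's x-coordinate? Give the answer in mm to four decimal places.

109.7165

set_geometry: r = 17 mm, L = 112 mm, e = 19 mm; θ ← 0°
rotate_crank_by(-13°): θ ← 0° -13° = -13°
rotate_crank_by(-65°): θ ← -13° -65° = -78°
crank pin P = (r cos θ, r sin θ) = (3.534499, -16.628509)
h = r sin θ − e = -16.628509 − 19 = -35.628509
x = r cos θ + √(L² − h²) = 3.534499 + √(12544.0 − 1269.3907) = 3.534499 + 106.181963 = 109.716462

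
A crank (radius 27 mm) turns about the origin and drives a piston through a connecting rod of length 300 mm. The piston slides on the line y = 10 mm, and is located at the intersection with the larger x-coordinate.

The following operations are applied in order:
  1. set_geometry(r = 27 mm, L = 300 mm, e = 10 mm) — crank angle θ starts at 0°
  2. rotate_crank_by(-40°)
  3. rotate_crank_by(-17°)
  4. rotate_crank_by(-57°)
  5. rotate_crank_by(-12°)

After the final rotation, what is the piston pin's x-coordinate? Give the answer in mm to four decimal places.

set_geometry: r = 27 mm, L = 300 mm, e = 10 mm; θ ← 0°
rotate_crank_by(-40°): θ ← 0° -40° = -40°
rotate_crank_by(-17°): θ ← -40° -17° = -57°
rotate_crank_by(-57°): θ ← -57° -57° = -114°
rotate_crank_by(-12°): θ ← -114° -12° = -126°
crank pin P = (r cos θ, r sin θ) = (-15.870202, -21.843459)
h = r sin θ − e = -21.843459 − 10 = -31.843459
x = r cos θ + √(L² − h²) = -15.870202 + √(90000.0 − 1014.0059) = -15.870202 + 298.305203 = 282.435001

282.4350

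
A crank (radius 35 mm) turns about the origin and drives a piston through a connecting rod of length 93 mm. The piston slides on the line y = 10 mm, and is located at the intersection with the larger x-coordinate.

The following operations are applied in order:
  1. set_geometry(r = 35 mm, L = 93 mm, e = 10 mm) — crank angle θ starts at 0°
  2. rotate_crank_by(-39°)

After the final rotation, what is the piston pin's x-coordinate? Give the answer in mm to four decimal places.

114.5117

set_geometry: r = 35 mm, L = 93 mm, e = 10 mm; θ ← 0°
rotate_crank_by(-39°): θ ← 0° -39° = -39°
crank pin P = (r cos θ, r sin θ) = (27.200109, -22.026214)
h = r sin θ − e = -22.026214 − 10 = -32.026214
x = r cos θ + √(L² − h²) = 27.200109 + √(8649.0 − 1025.6784) = 27.200109 + 87.311635 = 114.511744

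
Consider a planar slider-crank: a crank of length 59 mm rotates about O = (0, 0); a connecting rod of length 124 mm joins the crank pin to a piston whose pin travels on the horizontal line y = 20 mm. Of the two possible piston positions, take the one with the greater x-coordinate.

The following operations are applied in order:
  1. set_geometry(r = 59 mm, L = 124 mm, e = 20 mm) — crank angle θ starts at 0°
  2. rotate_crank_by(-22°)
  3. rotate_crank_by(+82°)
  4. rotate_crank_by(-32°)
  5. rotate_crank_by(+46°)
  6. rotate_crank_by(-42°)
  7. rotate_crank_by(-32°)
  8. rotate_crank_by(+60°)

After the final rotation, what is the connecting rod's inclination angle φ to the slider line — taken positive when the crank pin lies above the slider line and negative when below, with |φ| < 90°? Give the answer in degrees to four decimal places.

set_geometry: r = 59 mm, L = 124 mm, e = 20 mm; θ ← 0°
rotate_crank_by(-22°): θ ← 0° -22° = -22°
rotate_crank_by(+82°): θ ← -22° +82° = 60°
rotate_crank_by(-32°): θ ← 60° -32° = 28°
rotate_crank_by(+46°): θ ← 28° +46° = 74°
rotate_crank_by(-42°): θ ← 74° -42° = 32°
rotate_crank_by(-32°): θ ← 32° -32° = 0°
rotate_crank_by(+60°): θ ← 0° +60° = 60°
crank pin P = (r cos θ, r sin θ) = (29.500000, 51.095499)
h = r sin θ − e = 51.095499 − 20 = 31.095499
sin φ = h / L = 31.095499 / 124 = 0.25077015
φ = arcsin(0.25077015) = 14.523090°

14.5231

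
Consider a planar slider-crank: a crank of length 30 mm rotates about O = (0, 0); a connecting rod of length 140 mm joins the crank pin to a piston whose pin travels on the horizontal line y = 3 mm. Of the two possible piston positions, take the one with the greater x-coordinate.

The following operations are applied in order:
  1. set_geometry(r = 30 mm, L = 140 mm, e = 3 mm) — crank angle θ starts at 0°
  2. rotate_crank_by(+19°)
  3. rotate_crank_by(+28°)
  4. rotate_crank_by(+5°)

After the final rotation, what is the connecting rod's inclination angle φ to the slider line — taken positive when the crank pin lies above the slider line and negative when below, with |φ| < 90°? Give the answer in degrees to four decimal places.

8.4781

set_geometry: r = 30 mm, L = 140 mm, e = 3 mm; θ ← 0°
rotate_crank_by(+19°): θ ← 0° +19° = 19°
rotate_crank_by(+28°): θ ← 19° +28° = 47°
rotate_crank_by(+5°): θ ← 47° +5° = 52°
crank pin P = (r cos θ, r sin θ) = (18.469844, 23.640323)
h = r sin θ − e = 23.640323 − 3 = 20.640323
sin φ = h / L = 20.640323 / 140 = 0.14743088
φ = arcsin(0.14743088) = 8.478071°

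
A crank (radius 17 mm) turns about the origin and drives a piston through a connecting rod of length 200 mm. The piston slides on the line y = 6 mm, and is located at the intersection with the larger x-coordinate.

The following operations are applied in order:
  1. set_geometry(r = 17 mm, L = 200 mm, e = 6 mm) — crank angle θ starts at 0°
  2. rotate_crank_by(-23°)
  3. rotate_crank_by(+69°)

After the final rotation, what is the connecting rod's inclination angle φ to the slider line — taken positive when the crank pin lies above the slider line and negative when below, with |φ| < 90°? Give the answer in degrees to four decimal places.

1.7847

set_geometry: r = 17 mm, L = 200 mm, e = 6 mm; θ ← 0°
rotate_crank_by(-23°): θ ← 0° -23° = -23°
rotate_crank_by(+69°): θ ← -23° +69° = 46°
crank pin P = (r cos θ, r sin θ) = (11.809192, 12.228777)
h = r sin θ − e = 12.228777 − 6 = 6.228777
sin φ = h / L = 6.228777 / 200 = 0.03114388
φ = arcsin(0.03114388) = 1.784702°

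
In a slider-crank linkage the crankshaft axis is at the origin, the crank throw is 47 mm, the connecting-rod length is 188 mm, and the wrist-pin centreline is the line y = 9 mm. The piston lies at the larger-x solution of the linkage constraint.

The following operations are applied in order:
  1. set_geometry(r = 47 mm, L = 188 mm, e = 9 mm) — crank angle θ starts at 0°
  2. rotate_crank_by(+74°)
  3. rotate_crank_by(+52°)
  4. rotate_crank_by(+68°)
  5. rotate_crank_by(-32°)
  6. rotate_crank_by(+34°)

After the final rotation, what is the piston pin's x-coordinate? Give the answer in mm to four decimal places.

141.5343

set_geometry: r = 47 mm, L = 188 mm, e = 9 mm; θ ← 0°
rotate_crank_by(+74°): θ ← 0° +74° = 74°
rotate_crank_by(+52°): θ ← 74° +52° = 126°
rotate_crank_by(+68°): θ ← 126° +68° = 194°
rotate_crank_by(-32°): θ ← 194° -32° = 162°
rotate_crank_by(+34°): θ ← 162° +34° = 196°
crank pin P = (r cos θ, r sin θ) = (-45.179300, -12.954956)
h = r sin θ − e = -12.954956 − 9 = -21.954956
x = r cos θ + √(L² − h²) = -45.179300 + √(35344.0 − 482.0201) = -45.179300 + 186.713631 = 141.534331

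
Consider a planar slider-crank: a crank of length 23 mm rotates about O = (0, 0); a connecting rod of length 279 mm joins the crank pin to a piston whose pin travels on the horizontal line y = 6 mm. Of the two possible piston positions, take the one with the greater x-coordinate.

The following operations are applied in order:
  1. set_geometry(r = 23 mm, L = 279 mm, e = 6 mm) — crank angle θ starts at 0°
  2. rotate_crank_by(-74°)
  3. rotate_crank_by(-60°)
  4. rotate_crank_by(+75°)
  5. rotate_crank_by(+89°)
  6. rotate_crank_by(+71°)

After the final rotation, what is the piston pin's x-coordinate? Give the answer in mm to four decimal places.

set_geometry: r = 23 mm, L = 279 mm, e = 6 mm; θ ← 0°
rotate_crank_by(-74°): θ ← 0° -74° = -74°
rotate_crank_by(-60°): θ ← -74° -60° = -134°
rotate_crank_by(+75°): θ ← -134° +75° = -59°
rotate_crank_by(+89°): θ ← -59° +89° = 30°
rotate_crank_by(+71°): θ ← 30° +71° = 101°
crank pin P = (r cos θ, r sin θ) = (-4.388607, 22.577425)
h = r sin θ − e = 22.577425 − 6 = 16.577425
x = r cos θ + √(L² − h²) = -4.388607 + √(77841.0 − 274.8110) = -4.388607 + 278.507072 = 274.118465

274.1185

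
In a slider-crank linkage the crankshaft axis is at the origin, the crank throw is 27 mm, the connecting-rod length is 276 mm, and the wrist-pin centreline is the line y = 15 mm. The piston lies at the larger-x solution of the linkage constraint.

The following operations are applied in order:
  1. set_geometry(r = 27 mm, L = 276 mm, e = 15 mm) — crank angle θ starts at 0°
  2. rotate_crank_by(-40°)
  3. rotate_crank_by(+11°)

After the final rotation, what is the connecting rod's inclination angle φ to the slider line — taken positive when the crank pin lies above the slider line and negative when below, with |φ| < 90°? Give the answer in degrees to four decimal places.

set_geometry: r = 27 mm, L = 276 mm, e = 15 mm; θ ← 0°
rotate_crank_by(-40°): θ ← 0° -40° = -40°
rotate_crank_by(+11°): θ ← -40° +11° = -29°
crank pin P = (r cos θ, r sin θ) = (23.614732, -13.089860)
h = r sin θ − e = -13.089860 − 15 = -28.089860
sin φ = h / L = -28.089860 / 276 = -0.10177485
φ = arcsin(-0.10177485) = -5.841384°

-5.8414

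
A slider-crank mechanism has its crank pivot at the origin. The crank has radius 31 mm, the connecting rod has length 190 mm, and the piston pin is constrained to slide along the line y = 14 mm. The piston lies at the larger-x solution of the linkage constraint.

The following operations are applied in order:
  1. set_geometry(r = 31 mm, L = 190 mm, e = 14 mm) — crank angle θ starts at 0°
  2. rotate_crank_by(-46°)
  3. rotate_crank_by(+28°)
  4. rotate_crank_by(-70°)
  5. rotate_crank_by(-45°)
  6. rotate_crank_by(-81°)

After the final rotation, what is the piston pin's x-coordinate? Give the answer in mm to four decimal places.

164.2706

set_geometry: r = 31 mm, L = 190 mm, e = 14 mm; θ ← 0°
rotate_crank_by(-46°): θ ← 0° -46° = -46°
rotate_crank_by(+28°): θ ← -46° +28° = -18°
rotate_crank_by(-70°): θ ← -18° -70° = -88°
rotate_crank_by(-45°): θ ← -88° -45° = -133°
rotate_crank_by(-81°): θ ← -133° -81° = -214°
crank pin P = (r cos θ, r sin θ) = (-25.700165, 17.334980)
h = r sin θ − e = 17.334980 − 14 = 3.334980
x = r cos θ + √(L² − h²) = -25.700165 + √(36100.0 − 11.1221) = -25.700165 + 189.970729 = 164.270564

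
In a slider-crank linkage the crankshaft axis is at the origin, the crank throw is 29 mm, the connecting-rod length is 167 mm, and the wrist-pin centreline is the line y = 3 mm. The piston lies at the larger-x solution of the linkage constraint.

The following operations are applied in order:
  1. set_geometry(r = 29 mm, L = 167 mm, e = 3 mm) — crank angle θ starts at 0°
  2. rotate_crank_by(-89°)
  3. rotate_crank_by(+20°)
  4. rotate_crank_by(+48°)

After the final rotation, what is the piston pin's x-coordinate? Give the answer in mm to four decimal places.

193.5359

set_geometry: r = 29 mm, L = 167 mm, e = 3 mm; θ ← 0°
rotate_crank_by(-89°): θ ← 0° -89° = -89°
rotate_crank_by(+20°): θ ← -89° +20° = -69°
rotate_crank_by(+48°): θ ← -69° +48° = -21°
crank pin P = (r cos θ, r sin θ) = (27.073832, -10.392671)
h = r sin θ − e = -10.392671 − 3 = -13.392671
x = r cos θ + √(L² − h²) = 27.073832 + √(27889.0 − 179.3636) = 27.073832 + 166.462117 = 193.535949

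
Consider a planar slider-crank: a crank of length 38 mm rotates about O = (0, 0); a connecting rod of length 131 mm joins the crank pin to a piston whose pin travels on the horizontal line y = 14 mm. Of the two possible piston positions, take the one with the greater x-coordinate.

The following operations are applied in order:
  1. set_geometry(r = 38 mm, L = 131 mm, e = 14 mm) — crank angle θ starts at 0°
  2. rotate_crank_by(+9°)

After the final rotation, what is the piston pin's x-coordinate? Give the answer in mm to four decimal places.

168.2842

set_geometry: r = 38 mm, L = 131 mm, e = 14 mm; θ ← 0°
rotate_crank_by(+9°): θ ← 0° +9° = 9°
crank pin P = (r cos θ, r sin θ) = (37.532157, 5.944510)
h = r sin θ − e = 5.944510 − 14 = -8.055490
x = r cos θ + √(L² − h²) = 37.532157 + √(17161.0 − 64.8909) = 37.532157 + 130.752090 = 168.284247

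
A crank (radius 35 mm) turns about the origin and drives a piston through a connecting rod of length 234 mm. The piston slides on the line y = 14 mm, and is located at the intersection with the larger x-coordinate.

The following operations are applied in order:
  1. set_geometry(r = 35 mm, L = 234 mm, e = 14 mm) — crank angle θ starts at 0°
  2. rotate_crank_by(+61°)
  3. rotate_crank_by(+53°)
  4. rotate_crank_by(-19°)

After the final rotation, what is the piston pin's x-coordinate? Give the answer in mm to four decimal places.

230.0173

set_geometry: r = 35 mm, L = 234 mm, e = 14 mm; θ ← 0°
rotate_crank_by(+61°): θ ← 0° +61° = 61°
rotate_crank_by(+53°): θ ← 61° +53° = 114°
rotate_crank_by(-19°): θ ← 114° -19° = 95°
crank pin P = (r cos θ, r sin θ) = (-3.050451, 34.866814)
h = r sin θ − e = 34.866814 − 14 = 20.866814
x = r cos θ + √(L² − h²) = -3.050451 + √(54756.0 − 435.4239) = -3.050451 + 233.067750 = 230.017299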